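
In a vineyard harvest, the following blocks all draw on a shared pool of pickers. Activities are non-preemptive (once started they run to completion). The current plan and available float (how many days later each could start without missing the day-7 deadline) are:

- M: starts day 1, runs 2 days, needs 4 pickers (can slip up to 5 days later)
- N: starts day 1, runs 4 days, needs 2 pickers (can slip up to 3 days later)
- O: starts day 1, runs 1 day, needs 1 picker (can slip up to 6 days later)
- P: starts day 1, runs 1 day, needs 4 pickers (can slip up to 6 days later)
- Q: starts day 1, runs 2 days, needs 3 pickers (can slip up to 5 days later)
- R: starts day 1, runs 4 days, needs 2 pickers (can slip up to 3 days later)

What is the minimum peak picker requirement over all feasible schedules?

Early-start (M@1, N@1, O@1, P@1, Q@1, R@1) gives peak 16: d1:16  d2:11  d3:4  d4:4  d5:0  d6:0  d7:0.
Shift O→3, P→5, Q→6, R→3.
Schedule M@1, N@1, O@3, P@5, Q@6, R@3: d1:6  d2:6  d3:5  d4:4  d5:6  d6:5  d7:3 — peak 6.

6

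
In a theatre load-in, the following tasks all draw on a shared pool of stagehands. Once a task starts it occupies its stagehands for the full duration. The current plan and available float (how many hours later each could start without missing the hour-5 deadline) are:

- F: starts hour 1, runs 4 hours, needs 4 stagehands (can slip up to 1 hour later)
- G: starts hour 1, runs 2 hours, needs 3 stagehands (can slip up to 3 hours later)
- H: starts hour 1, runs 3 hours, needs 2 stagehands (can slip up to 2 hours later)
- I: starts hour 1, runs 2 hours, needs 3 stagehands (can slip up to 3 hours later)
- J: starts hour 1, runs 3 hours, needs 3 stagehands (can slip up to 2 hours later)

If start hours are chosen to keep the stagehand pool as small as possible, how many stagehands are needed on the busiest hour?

Early-start (F@1, G@1, H@1, I@1, J@1) gives peak 15: h1:15  h2:15  h3:9  h4:4  h5:0.
Shift I→4, J→3.
Schedule F@1, G@1, H@1, I@4, J@3: h1:9  h2:9  h3:9  h4:10  h5:6 — peak 10.

10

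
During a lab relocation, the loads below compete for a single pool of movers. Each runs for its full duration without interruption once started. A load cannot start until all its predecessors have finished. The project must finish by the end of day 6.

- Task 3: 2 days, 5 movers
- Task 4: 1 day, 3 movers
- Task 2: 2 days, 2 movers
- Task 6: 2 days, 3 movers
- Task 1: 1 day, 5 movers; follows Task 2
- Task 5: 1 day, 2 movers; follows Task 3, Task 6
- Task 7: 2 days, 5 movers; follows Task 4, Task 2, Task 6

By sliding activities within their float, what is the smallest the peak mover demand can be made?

Early-start (Task 3@1, Task 4@1, Task 2@1, Task 6@1, Task 1@3, Task 5@3, Task 7@3) gives peak 13: d1:13  d2:10  d3:12  d4:5  d5:0  d6:0.
Shift Task 2→2, Task 6→3, Task 1→4, Task 5→5, Task 7→5.
Schedule Task 3@1, Task 4@1, Task 2@2, Task 6@3, Task 1@4, Task 5@5, Task 7@5: d1:8  d2:7  d3:5  d4:8  d5:7  d6:5 — peak 8.

8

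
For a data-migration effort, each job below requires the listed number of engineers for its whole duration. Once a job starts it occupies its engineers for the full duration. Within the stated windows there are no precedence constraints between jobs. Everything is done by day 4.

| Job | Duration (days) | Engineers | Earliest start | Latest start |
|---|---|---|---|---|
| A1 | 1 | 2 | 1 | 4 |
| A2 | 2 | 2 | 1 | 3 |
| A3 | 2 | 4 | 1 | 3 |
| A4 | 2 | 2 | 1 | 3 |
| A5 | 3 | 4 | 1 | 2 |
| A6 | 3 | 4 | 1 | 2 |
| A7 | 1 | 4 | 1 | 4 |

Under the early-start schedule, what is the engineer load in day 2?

At early start, day 2 has: A2, A3, A4, A5, A6.
Demand: 2 + 4 + 2 + 4 + 4 = 16.

16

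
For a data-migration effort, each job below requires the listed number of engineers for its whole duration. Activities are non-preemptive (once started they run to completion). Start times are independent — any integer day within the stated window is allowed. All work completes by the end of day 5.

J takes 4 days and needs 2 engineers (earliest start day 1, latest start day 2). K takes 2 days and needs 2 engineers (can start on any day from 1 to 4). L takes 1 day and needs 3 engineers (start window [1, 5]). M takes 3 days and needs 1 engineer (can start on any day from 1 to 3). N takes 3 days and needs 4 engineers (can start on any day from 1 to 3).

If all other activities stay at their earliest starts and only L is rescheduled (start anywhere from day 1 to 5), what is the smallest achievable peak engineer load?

L@1: d1:12  d2:9  d3:7  d4:2  d5:0 → peak 12
L@2: d1:9  d2:12  d3:7  d4:2  d5:0 → peak 12
L@3: d1:9  d2:9  d3:10  d4:2  d5:0 → peak 10
L@4: d1:9  d2:9  d3:7  d4:5  d5:0 → peak 9
L@5: d1:9  d2:9  d3:7  d4:2  d5:3 → peak 9
Best is L@4, peak 9.

9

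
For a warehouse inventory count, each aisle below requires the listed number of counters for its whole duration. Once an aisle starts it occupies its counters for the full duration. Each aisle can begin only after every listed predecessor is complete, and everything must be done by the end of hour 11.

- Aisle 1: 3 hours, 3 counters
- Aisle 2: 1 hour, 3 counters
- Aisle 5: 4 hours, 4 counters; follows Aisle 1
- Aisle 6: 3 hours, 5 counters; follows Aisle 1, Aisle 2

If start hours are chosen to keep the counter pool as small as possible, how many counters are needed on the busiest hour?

5

Early-start (Aisle 1@1, Aisle 2@1, Aisle 5@4, Aisle 6@4) gives peak 9: h1:6  h2:3  h3:3  h4:9  h5:9  h6:9  h7:4  h8:0  h9:0  h10:0  h11:0.
Shift Aisle 2→4, Aisle 5→5, Aisle 6→9.
Schedule Aisle 1@1, Aisle 2@4, Aisle 5@5, Aisle 6@9: h1:3  h2:3  h3:3  h4:3  h5:4  h6:4  h7:4  h8:4  h9:5  h10:5  h11:5 — peak 5.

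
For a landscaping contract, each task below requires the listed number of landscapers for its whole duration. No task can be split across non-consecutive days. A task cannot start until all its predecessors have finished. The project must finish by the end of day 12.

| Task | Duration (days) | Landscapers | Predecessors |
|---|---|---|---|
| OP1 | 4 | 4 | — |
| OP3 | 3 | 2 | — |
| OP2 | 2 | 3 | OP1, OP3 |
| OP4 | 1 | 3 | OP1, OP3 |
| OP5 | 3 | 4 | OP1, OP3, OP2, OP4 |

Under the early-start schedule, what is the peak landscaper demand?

6

Early-start schedule: OP1@1, OP3@1, OP2@5, OP4@5, OP5@7.
Load per day: day 1: 6, day 2: 6, day 3: 6, day 4: 4, day 5: 6, day 6: 3, day 7: 4, day 8: 4, day 9: 4, day 10: 0, day 11: 0, day 12: 0.
Peak is 6.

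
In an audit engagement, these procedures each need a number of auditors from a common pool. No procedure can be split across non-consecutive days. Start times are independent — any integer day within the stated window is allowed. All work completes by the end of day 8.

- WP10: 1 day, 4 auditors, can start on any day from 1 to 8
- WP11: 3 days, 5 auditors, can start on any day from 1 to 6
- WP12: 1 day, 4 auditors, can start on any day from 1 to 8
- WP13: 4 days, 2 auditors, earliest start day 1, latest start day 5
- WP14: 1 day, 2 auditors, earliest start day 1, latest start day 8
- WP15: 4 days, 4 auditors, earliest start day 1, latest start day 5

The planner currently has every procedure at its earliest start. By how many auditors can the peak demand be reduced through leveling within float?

Early-start peak: d1:21  d2:11  d3:11  d4:6  d5:0  d6:0  d7:0  d8:0 ⇒ 21.
Leveled (WP10@1, WP11@2, WP12@1, WP13@2, WP14@5, WP15@5): d1:8  d2:7  d3:7  d4:7  d5:8  d6:4  d7:4  d8:4 ⇒ 8.
Reduction 21 − 8 = 13.

13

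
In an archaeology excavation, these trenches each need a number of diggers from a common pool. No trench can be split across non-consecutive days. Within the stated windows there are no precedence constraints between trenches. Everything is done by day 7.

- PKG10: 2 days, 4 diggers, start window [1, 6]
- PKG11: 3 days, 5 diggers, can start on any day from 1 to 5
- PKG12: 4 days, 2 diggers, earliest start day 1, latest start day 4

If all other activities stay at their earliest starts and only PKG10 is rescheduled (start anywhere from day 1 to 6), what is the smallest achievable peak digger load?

7

PKG10@1: d1:11  d2:11  d3:7  d4:2  d5:0  d6:0  d7:0 → peak 11
PKG10@2: d1:7  d2:11  d3:11  d4:2  d5:0  d6:0  d7:0 → peak 11
PKG10@3: d1:7  d2:7  d3:11  d4:6  d5:0  d6:0  d7:0 → peak 11
PKG10@4: d1:7  d2:7  d3:7  d4:6  d5:4  d6:0  d7:0 → peak 7
PKG10@5: d1:7  d2:7  d3:7  d4:2  d5:4  d6:4  d7:0 → peak 7
PKG10@6: d1:7  d2:7  d3:7  d4:2  d5:0  d6:4  d7:4 → peak 7
Best is PKG10@4, peak 7.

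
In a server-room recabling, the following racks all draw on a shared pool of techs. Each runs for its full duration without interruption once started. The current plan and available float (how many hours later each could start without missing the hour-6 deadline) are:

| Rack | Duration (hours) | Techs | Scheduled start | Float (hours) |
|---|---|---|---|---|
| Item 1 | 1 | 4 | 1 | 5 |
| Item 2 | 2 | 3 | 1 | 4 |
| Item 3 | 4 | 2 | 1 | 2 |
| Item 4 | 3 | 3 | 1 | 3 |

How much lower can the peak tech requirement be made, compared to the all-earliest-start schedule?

Early-start peak: h1:12  h2:8  h3:5  h4:2  h5:0  h6:0 ⇒ 12.
Leveled (Item 1@1, Item 2@2, Item 3@2, Item 4@4): h1:4  h2:5  h3:5  h4:5  h5:5  h6:3 ⇒ 5.
Reduction 12 − 5 = 7.

7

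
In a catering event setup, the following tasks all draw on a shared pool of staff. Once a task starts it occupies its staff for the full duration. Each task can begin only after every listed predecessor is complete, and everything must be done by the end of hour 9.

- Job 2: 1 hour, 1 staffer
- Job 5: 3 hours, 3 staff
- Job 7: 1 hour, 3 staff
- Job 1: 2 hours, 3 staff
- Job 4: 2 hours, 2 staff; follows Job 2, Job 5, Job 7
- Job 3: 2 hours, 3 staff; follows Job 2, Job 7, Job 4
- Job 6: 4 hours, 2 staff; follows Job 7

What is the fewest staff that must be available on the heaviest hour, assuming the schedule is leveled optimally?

5

Early-start (Job 2@1, Job 5@1, Job 7@1, Job 1@1, Job 4@4, Job 3@6, Job 6@2) gives peak 10: h1:10  h2:8  h3:5  h4:4  h5:4  h6:3  h7:3  h8:0  h9:0.
Shift Job 5→2, Job 1→5, Job 4→6, Job 3→8.
Schedule Job 2@1, Job 5@2, Job 7@1, Job 1@5, Job 4@6, Job 3@8, Job 6@2: h1:4  h2:5  h3:5  h4:5  h5:5  h6:5  h7:2  h8:3  h9:3 — peak 5.
Total staffer-hours = 37 over 9 hours ⇒ peak ≥ ⌈37/9⌉ = 5, so 5 is optimal.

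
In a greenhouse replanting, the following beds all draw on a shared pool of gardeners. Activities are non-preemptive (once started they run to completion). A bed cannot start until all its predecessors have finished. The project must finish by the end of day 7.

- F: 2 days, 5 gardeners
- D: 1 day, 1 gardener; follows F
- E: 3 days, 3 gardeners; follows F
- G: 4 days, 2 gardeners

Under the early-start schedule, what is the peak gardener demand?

7

Early-start schedule: F@1, D@3, E@3, G@1.
Load per day: day 1: 7, day 2: 7, day 3: 6, day 4: 5, day 5: 3, day 6: 0, day 7: 0.
Peak is 7.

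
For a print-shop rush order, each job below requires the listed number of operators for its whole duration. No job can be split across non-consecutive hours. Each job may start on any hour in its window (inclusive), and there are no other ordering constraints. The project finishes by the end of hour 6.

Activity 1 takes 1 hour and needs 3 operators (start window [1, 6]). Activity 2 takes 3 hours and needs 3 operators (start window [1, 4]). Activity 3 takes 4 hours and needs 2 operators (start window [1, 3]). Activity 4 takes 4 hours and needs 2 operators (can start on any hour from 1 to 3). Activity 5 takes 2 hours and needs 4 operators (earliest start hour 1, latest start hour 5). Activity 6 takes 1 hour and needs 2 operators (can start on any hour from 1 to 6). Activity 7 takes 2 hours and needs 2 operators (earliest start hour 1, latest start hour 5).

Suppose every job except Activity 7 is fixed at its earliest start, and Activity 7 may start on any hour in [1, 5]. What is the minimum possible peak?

16

Activity 7@1: h1:18  h2:13  h3:7  h4:4  h5:0  h6:0 → peak 18
Activity 7@2: h1:16  h2:13  h3:9  h4:4  h5:0  h6:0 → peak 16
Activity 7@3: h1:16  h2:11  h3:9  h4:6  h5:0  h6:0 → peak 16
Activity 7@4: h1:16  h2:11  h3:7  h4:6  h5:2  h6:0 → peak 16
Activity 7@5: h1:16  h2:11  h3:7  h4:4  h5:2  h6:2 → peak 16
Best is Activity 7@2, peak 16.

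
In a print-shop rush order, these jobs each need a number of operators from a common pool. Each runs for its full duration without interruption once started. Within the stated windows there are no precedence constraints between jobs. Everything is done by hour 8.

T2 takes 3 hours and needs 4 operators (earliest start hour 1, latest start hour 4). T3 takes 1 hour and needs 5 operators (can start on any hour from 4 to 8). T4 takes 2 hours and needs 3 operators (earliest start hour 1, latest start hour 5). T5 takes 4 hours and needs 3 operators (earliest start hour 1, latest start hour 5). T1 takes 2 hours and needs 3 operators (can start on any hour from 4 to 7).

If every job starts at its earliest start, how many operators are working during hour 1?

At early start, hour 1 has: T2, T4, T5.
Demand: 4 + 3 + 3 = 10.

10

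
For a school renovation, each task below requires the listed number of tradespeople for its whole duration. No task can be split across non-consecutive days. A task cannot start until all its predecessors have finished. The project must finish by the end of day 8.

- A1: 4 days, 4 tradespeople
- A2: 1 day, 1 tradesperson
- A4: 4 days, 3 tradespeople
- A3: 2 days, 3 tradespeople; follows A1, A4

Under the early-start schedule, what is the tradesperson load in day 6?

3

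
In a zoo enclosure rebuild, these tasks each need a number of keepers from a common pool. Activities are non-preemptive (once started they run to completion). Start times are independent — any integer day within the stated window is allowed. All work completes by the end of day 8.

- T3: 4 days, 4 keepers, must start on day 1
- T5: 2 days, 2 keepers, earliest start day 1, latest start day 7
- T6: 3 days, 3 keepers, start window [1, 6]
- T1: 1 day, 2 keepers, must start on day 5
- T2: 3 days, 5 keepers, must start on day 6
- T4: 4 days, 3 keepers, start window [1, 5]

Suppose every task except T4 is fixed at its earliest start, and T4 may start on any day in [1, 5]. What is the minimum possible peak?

9

T4@1: d1:12  d2:12  d3:10  d4:7  d5:2  d6:5  d7:5  d8:5 → peak 12
T4@2: d1:9  d2:12  d3:10  d4:7  d5:5  d6:5  d7:5  d8:5 → peak 12
T4@3: d1:9  d2:9  d3:10  d4:7  d5:5  d6:8  d7:5  d8:5 → peak 10
T4@4: d1:9  d2:9  d3:7  d4:7  d5:5  d6:8  d7:8  d8:5 → peak 9
T4@5: d1:9  d2:9  d3:7  d4:4  d5:5  d6:8  d7:8  d8:8 → peak 9
Best is T4@4, peak 9.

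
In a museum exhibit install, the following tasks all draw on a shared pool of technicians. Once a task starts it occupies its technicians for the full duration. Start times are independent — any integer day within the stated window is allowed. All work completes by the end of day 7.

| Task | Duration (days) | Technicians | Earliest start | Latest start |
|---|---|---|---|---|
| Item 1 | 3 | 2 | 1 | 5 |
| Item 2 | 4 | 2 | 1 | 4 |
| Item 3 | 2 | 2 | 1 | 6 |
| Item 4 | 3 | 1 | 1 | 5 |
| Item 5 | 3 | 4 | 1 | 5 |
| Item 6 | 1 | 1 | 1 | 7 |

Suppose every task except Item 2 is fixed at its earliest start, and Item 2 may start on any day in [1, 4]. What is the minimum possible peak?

10

Item 2@1: d1:12  d2:11  d3:9  d4:2  d5:0  d6:0  d7:0 → peak 12
Item 2@2: d1:10  d2:11  d3:9  d4:2  d5:2  d6:0  d7:0 → peak 11
Item 2@3: d1:10  d2:9  d3:9  d4:2  d5:2  d6:2  d7:0 → peak 10
Item 2@4: d1:10  d2:9  d3:7  d4:2  d5:2  d6:2  d7:2 → peak 10
Best is Item 2@3, peak 10.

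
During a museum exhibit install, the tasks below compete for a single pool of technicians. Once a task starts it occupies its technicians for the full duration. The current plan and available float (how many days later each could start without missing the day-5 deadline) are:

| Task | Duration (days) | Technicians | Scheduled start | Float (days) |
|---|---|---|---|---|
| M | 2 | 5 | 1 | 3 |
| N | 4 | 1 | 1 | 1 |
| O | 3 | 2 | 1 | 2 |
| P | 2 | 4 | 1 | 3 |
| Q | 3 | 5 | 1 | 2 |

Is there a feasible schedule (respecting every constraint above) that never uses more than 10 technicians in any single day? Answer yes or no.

yes

Schedule M@1, N@1, O@1, P@4, Q@3: d1:8  d2:8  d3:8  d4:10  d5:9 — peak 10 ≤ 10.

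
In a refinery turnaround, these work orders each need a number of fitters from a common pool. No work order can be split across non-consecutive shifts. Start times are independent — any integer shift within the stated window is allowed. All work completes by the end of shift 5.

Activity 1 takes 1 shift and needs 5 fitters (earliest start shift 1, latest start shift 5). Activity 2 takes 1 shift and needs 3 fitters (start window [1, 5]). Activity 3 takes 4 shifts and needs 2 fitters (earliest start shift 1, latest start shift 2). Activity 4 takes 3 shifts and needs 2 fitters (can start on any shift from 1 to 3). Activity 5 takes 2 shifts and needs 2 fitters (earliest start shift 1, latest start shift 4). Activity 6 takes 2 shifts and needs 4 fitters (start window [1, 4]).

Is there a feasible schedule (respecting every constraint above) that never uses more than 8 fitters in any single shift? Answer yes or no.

Schedule Activity 1@1, Activity 2@1, Activity 3@2, Activity 4@2, Activity 5@2, Activity 6@4: s1:8  s2:6  s3:6  s4:8  s5:6 — peak 8 ≤ 8.

yes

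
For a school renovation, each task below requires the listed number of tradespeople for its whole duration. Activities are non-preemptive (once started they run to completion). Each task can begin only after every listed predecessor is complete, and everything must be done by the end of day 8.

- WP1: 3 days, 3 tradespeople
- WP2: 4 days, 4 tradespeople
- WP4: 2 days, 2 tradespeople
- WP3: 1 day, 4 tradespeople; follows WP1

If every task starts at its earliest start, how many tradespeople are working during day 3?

At early start, day 3 has: WP1, WP2.
Demand: 3 + 4 = 7.

7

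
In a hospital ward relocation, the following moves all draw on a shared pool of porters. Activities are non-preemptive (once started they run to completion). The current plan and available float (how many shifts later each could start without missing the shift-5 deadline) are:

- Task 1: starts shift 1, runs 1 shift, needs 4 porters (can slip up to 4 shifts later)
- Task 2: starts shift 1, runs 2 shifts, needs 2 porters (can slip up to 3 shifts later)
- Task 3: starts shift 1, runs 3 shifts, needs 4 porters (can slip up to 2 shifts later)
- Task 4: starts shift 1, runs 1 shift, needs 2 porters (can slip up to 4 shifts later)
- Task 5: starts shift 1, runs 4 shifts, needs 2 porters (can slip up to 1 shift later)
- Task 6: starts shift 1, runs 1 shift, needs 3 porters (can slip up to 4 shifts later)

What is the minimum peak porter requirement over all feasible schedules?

8

Early-start (Task 1@1, Task 2@1, Task 3@1, Task 4@1, Task 5@1, Task 6@1) gives peak 17: s1:17  s2:8  s3:6  s4:2  s5:0.
Shift Task 3→2, Task 5→2, Task 6→5.
Schedule Task 1@1, Task 2@1, Task 3@2, Task 4@1, Task 5@2, Task 6@5: s1:8  s2:8  s3:6  s4:6  s5:5 — peak 8.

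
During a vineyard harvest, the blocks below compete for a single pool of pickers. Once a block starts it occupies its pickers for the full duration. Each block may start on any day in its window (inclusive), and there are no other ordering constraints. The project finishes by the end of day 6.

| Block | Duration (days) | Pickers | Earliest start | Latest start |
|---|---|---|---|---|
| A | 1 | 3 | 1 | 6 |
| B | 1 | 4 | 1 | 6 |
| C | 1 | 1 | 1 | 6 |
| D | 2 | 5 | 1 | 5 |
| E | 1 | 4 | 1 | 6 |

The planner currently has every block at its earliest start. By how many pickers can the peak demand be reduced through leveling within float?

Early-start peak: d1:17  d2:5  d3:0  d4:0  d5:0  d6:0 ⇒ 17.
Leveled (A@1, B@2, C@1, D@3, E@5): d1:4  d2:4  d3:5  d4:5  d5:4  d6:0 ⇒ 5.
Reduction 17 − 5 = 12.

12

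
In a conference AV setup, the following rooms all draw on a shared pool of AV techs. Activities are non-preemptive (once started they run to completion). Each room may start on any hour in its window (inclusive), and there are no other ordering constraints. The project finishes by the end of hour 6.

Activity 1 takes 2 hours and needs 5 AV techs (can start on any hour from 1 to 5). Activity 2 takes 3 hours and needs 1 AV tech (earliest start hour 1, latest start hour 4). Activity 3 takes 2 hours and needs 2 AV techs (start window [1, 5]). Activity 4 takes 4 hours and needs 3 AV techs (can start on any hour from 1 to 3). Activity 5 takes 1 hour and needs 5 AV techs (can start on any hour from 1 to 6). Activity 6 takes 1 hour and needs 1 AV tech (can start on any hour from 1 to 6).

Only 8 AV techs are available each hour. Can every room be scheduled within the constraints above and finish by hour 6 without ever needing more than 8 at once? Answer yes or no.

Schedule Activity 1@1, Activity 2@1, Activity 3@1, Activity 4@3, Activity 5@4, Activity 6@3: h1:8  h2:8  h3:5  h4:8  h5:3  h6:3 — peak 8 ≤ 8.

yes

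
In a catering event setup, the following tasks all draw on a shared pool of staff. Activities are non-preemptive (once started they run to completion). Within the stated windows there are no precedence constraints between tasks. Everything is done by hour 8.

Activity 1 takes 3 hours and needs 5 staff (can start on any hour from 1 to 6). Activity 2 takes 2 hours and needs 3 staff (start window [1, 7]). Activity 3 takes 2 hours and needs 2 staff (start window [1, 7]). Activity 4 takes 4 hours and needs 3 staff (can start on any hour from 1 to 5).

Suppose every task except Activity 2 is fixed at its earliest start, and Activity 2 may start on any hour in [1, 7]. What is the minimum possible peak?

10

Activity 2@1: h1:13  h2:13  h3:8  h4:3  h5:0  h6:0  h7:0  h8:0 → peak 13
Activity 2@2: h1:10  h2:13  h3:11  h4:3  h5:0  h6:0  h7:0  h8:0 → peak 13
Activity 2@3: h1:10  h2:10  h3:11  h4:6  h5:0  h6:0  h7:0  h8:0 → peak 11
Activity 2@4: h1:10  h2:10  h3:8  h4:6  h5:3  h6:0  h7:0  h8:0 → peak 10
Activity 2@5: h1:10  h2:10  h3:8  h4:3  h5:3  h6:3  h7:0  h8:0 → peak 10
Activity 2@6: h1:10  h2:10  h3:8  h4:3  h5:0  h6:3  h7:3  h8:0 → peak 10
Activity 2@7: h1:10  h2:10  h3:8  h4:3  h5:0  h6:0  h7:3  h8:3 → peak 10
Best is Activity 2@4, peak 10.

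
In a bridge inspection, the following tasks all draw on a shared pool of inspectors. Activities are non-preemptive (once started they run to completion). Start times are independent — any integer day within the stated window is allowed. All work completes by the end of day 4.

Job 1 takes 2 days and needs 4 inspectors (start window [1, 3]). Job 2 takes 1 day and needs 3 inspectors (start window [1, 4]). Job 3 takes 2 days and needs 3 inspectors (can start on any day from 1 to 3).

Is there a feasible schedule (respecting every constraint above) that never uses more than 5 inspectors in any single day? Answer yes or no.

The minimum achievable peak is 6; 5 < 6, so no feasible schedule stays within the cap.

no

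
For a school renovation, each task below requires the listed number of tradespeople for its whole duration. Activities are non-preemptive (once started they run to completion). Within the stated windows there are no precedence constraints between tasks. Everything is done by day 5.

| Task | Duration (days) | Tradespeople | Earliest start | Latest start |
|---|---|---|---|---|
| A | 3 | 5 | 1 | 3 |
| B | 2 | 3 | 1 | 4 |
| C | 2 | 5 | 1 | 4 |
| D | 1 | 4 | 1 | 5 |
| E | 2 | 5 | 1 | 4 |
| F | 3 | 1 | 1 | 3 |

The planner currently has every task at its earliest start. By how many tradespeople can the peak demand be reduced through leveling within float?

13

Early-start peak: d1:23  d2:19  d3:6  d4:0  d5:0 ⇒ 23.
Leveled (A@1, B@1, C@4, D@3, E@4, F@1): d1:9  d2:9  d3:10  d4:10  d5:10 ⇒ 10.
Reduction 23 − 10 = 13.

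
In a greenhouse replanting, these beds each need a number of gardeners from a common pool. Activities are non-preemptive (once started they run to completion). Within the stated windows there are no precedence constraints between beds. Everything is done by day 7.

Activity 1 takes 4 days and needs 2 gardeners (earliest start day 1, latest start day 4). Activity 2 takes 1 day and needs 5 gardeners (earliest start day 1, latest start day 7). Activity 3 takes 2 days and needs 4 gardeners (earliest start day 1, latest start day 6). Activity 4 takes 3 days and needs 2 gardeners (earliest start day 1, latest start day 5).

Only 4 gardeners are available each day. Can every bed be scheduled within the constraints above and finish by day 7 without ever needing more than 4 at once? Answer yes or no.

no

The minimum achievable peak is 5; 4 < 5, so no feasible schedule stays within the cap.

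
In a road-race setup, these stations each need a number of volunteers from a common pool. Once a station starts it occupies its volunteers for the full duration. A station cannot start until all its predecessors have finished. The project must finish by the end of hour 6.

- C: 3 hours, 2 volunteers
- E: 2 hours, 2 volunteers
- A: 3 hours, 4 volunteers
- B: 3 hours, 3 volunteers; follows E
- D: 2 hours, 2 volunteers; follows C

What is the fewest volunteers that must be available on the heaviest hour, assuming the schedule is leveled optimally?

8

Early-start (C@1, E@1, A@1, B@3, D@4) gives peak 9: h1:8  h2:8  h3:9  h4:5  h5:5  h6:0.
Shift B→4.
Schedule C@1, E@1, A@1, B@4, D@4: h1:8  h2:8  h3:6  h4:5  h5:5  h6:3 — peak 8.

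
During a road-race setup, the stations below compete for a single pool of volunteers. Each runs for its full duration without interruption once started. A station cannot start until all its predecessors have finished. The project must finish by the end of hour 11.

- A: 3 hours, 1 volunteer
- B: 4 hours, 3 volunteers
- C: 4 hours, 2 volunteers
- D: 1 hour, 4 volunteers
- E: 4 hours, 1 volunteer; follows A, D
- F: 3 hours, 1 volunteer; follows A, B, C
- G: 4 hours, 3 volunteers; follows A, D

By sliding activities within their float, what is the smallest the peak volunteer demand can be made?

Early-start (A@1, B@1, C@1, D@1, E@4, F@5, G@4) gives peak 10: h1:10  h2:6  h3:6  h4:9  h5:5  h6:5  h7:5  h8:0  h9:0  h10:0  h11:0.
Shift B→2, C→4, E→6, F→8, G→8.
Schedule A@1, B@2, C@4, D@1, E@6, F@8, G@8: h1:5  h2:4  h3:4  h4:5  h5:5  h6:3  h7:3  h8:5  h9:5  h10:4  h11:3 — peak 5.
Total volunteer-hours = 46 over 11 hours ⇒ peak ≥ ⌈46/11⌉ = 5, so 5 is optimal.

5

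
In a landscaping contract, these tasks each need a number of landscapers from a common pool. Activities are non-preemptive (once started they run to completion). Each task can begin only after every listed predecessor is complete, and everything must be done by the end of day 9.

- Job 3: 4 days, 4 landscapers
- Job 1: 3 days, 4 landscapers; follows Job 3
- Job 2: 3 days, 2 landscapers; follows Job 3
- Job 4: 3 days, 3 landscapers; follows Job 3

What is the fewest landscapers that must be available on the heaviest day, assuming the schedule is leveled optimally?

9

Schedule Job 3@1, Job 1@5, Job 2@5, Job 4@5: d1:4  d2:4  d3:4  d4:4  d5:9  d6:9  d7:9  d8:0  d9:0 — peak 9.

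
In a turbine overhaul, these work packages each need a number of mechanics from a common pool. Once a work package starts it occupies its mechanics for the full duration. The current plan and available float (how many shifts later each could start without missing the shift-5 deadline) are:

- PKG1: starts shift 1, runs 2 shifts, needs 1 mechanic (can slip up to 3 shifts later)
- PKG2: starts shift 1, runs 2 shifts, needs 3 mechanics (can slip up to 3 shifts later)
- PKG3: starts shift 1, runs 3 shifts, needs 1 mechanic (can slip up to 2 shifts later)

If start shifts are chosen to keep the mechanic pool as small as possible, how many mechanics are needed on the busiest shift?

3

Early-start (PKG1@1, PKG2@1, PKG3@1) gives peak 5: s1:5  s2:5  s3:1  s4:0  s5:0.
Shift PKG2→4.
Schedule PKG1@1, PKG2@4, PKG3@1: s1:2  s2:2  s3:1  s4:3  s5:3 — peak 3.
Total mechanic-shifts = 11 over 5 shifts ⇒ peak ≥ ⌈11/5⌉ = 3, so 3 is optimal.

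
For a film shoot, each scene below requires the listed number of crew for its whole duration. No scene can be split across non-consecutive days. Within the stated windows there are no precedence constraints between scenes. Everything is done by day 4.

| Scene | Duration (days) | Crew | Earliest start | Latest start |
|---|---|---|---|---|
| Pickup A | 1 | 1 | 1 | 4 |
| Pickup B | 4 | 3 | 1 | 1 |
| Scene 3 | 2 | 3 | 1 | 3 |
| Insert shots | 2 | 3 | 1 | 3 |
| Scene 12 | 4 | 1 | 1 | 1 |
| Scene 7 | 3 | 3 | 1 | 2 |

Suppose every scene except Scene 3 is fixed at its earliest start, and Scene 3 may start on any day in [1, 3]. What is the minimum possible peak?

11

Scene 3@1: d1:14  d2:13  d3:7  d4:4 → peak 14
Scene 3@2: d1:11  d2:13  d3:10  d4:4 → peak 13
Scene 3@3: d1:11  d2:10  d3:10  d4:7 → peak 11
Best is Scene 3@3, peak 11.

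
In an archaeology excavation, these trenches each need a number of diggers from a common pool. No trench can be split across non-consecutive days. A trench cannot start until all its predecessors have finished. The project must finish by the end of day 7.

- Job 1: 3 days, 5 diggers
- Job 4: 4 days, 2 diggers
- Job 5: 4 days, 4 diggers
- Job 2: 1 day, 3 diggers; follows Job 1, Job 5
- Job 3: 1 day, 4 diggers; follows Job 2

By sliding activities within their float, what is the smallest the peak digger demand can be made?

Early-start (Job 1@1, Job 4@1, Job 5@1, Job 2@5, Job 3@6) gives peak 11: d1:11  d2:11  d3:11  d4:6  d5:3  d6:4  d7:0.
Shift Job 4→4.
Schedule Job 1@1, Job 4@4, Job 5@1, Job 2@5, Job 3@6: d1:9  d2:9  d3:9  d4:6  d5:5  d6:6  d7:2 — peak 9.

9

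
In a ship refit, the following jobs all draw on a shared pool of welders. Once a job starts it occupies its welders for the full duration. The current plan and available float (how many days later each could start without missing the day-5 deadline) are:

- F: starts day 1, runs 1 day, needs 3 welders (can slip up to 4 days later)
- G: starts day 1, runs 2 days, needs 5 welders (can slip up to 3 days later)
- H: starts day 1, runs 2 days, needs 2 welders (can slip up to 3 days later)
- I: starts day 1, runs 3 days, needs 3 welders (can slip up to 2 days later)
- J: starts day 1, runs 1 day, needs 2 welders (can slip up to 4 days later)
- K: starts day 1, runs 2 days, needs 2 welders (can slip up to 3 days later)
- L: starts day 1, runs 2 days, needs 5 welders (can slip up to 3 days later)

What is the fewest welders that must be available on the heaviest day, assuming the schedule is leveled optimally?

Early-start (F@1, G@1, H@1, I@1, J@1, K@1, L@1) gives peak 22: d1:22  d2:17  d3:3  d4:0  d5:0.
Shift H→2, I→3, J→3, K→2, L→4.
Schedule F@1, G@1, H@2, I@3, J@3, K@2, L@4: d1:8  d2:9  d3:9  d4:8  d5:8 — peak 9.
Total welder-days = 42 over 5 days ⇒ peak ≥ ⌈42/5⌉ = 9, so 9 is optimal.

9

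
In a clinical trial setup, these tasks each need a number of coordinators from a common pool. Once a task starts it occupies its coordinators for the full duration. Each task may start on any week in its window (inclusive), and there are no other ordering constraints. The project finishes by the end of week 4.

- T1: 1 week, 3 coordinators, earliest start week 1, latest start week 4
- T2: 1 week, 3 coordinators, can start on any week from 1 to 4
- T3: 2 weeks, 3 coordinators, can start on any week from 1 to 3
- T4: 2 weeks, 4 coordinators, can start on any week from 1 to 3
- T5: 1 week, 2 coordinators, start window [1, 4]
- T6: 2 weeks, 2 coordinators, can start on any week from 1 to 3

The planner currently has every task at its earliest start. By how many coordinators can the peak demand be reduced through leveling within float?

10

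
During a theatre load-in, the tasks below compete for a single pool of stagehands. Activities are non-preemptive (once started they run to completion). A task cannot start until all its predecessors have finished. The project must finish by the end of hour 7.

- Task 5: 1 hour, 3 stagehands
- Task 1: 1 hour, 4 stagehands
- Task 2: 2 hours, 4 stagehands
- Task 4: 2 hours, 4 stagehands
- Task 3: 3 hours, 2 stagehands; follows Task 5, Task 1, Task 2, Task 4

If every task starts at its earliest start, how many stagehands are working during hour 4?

At early start, hour 4 has: Task 3.
Demand: 2 = 2.

2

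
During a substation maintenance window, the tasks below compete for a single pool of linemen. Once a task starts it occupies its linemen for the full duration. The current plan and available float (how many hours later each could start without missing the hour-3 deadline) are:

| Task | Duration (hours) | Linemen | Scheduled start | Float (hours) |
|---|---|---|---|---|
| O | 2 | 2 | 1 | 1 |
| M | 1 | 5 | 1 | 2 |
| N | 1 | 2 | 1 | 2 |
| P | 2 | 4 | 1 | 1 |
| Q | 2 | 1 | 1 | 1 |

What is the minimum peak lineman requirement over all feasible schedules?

Early-start (O@1, M@1, N@1, P@1, Q@1) gives peak 14: h1:14  h2:7  h3:0.
Shift N→3, P→2, Q→2.
Schedule O@1, M@1, N@3, P@2, Q@2: h1:7  h2:7  h3:7 — peak 7.
Total lineman-hours = 21 over 3 hours ⇒ peak ≥ ⌈21/3⌉ = 7, so 7 is optimal.

7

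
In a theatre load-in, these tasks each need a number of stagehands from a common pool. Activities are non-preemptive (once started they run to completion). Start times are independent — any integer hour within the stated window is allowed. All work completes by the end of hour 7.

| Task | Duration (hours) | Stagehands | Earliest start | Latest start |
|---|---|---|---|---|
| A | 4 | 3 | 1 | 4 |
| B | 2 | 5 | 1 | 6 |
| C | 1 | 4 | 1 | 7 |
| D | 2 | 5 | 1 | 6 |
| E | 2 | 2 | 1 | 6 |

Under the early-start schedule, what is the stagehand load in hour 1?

19

At early start, hour 1 has: A, B, C, D, E.
Demand: 3 + 5 + 4 + 5 + 2 = 19.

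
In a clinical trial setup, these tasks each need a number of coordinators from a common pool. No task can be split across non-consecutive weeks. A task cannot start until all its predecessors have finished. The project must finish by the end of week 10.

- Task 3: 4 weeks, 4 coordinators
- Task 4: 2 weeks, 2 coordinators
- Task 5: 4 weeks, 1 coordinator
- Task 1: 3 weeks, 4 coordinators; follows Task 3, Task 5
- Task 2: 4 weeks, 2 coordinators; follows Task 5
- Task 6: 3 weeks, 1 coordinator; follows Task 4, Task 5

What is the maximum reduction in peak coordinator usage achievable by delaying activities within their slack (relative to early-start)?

1

Early-start peak: w1:7  w2:7  w3:5  w4:5  w5:7  w6:7  w7:7  w8:2  w9:0  w10:0 ⇒ 7.
Leveled (Task 3@1, Task 4@5, Task 5@1, Task 1@5, Task 2@7, Task 6@8): w1:5  w2:5  w3:5  w4:5  w5:6  w6:6  w7:6  w8:3  w9:3  w10:3 ⇒ 6.
Reduction 7 − 6 = 1.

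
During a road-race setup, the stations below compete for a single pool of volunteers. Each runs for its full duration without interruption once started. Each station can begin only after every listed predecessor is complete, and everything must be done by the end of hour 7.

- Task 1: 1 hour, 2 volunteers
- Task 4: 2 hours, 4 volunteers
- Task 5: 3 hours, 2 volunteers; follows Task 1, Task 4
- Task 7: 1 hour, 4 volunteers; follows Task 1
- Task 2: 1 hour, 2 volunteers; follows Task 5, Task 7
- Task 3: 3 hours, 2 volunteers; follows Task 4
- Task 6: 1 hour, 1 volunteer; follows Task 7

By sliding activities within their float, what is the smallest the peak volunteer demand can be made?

Early-start (Task 1@1, Task 4@1, Task 5@3, Task 7@2, Task 2@6, Task 3@3, Task 6@3) gives peak 8: h1:6  h2:8  h3:5  h4:4  h5:4  h6:2  h7:0.
Shift Task 7→3, Task 3→4, Task 6→4.
Schedule Task 1@1, Task 4@1, Task 5@3, Task 7@3, Task 2@6, Task 3@4, Task 6@4: h1:6  h2:4  h3:6  h4:5  h5:4  h6:4  h7:0 — peak 6.

6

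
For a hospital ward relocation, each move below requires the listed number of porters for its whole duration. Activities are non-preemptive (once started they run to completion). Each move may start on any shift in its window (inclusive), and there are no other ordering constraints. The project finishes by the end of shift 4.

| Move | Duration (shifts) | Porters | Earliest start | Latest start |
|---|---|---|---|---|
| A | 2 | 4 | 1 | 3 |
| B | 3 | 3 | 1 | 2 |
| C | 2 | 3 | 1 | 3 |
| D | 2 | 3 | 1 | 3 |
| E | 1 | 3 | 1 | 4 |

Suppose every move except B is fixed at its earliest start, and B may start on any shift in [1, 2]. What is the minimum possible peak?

B@1: s1:16  s2:13  s3:3  s4:0 → peak 16
B@2: s1:13  s2:13  s3:3  s4:3 → peak 13
Best is B@2, peak 13.

13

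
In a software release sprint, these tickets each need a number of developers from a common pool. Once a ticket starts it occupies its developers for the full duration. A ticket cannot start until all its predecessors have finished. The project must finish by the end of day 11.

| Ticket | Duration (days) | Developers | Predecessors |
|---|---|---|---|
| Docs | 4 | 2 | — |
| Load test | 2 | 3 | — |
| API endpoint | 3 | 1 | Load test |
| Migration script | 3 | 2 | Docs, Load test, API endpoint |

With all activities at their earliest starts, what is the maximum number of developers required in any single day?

5

Early-start schedule: Docs@1, Load test@1, API endpoint@3, Migration script@6.
Load per day: day 1: 5, day 2: 5, day 3: 3, day 4: 3, day 5: 1, day 6: 2, day 7: 2, day 8: 2, day 9: 0, day 10: 0, day 11: 0.
Peak is 5.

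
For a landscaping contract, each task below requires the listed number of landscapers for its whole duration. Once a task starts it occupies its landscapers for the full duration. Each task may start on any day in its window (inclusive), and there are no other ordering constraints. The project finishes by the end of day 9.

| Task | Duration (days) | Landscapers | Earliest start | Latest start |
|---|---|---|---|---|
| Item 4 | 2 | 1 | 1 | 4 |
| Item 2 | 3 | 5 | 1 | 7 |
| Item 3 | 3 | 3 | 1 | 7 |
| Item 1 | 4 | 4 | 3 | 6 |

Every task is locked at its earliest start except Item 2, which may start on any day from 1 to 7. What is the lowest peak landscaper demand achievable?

Item 2@1: d1:9  d2:9  d3:12  d4:4  d5:4  d6:4  d7:0  d8:0  d9:0 → peak 12
Item 2@2: d1:4  d2:9  d3:12  d4:9  d5:4  d6:4  d7:0  d8:0  d9:0 → peak 12
Item 2@3: d1:4  d2:4  d3:12  d4:9  d5:9  d6:4  d7:0  d8:0  d9:0 → peak 12
Item 2@4: d1:4  d2:4  d3:7  d4:9  d5:9  d6:9  d7:0  d8:0  d9:0 → peak 9
Item 2@5: d1:4  d2:4  d3:7  d4:4  d5:9  d6:9  d7:5  d8:0  d9:0 → peak 9
Item 2@6: d1:4  d2:4  d3:7  d4:4  d5:4  d6:9  d7:5  d8:5  d9:0 → peak 9
Item 2@7: d1:4  d2:4  d3:7  d4:4  d5:4  d6:4  d7:5  d8:5  d9:5 → peak 7
Best is Item 2@7, peak 7.

7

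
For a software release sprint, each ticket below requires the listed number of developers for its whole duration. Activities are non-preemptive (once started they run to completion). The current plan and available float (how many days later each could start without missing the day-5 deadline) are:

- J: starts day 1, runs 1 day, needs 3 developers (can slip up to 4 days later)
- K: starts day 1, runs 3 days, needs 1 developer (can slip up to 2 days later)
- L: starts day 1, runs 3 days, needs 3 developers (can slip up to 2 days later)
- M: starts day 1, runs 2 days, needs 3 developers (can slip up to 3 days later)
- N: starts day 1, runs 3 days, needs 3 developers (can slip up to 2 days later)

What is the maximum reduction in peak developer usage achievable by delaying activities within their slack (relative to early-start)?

6

Early-start peak: d1:13  d2:10  d3:7  d4:0  d5:0 ⇒ 13.
Leveled (J@1, K@1, L@1, M@4, N@2): d1:7  d2:7  d3:7  d4:6  d5:3 ⇒ 7.
Reduction 13 − 7 = 6.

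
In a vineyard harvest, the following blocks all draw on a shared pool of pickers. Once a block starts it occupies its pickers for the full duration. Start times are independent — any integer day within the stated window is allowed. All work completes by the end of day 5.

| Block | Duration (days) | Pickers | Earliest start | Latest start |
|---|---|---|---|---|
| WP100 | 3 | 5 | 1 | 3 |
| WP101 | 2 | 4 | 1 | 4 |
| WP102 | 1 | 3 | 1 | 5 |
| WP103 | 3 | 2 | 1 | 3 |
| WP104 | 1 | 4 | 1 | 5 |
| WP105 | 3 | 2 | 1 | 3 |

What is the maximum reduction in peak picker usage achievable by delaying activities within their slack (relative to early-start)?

Early-start peak: d1:20  d2:13  d3:9  d4:0  d5:0 ⇒ 20.
Leveled (WP100@1, WP101@1, WP102@4, WP103@3, WP104@5, WP105@3): d1:9  d2:9  d3:9  d4:7  d5:8 ⇒ 9.
Reduction 20 − 9 = 11.

11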